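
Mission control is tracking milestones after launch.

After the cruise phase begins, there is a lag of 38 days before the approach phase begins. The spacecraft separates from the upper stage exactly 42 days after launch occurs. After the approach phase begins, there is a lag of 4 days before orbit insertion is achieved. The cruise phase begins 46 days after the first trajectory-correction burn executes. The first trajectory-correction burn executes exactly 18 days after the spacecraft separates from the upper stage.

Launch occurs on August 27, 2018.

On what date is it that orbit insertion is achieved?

Launch occurs: Aug 27, 2018.
The spacecraft separates from the upper stage: Aug 27, 2018 + 42 days = Oct 8, 2018.
The first trajectory-correction burn executes: Oct 8, 2018 + 18 days = Oct 26, 2018.
The cruise phase begins: Oct 26, 2018 + 46 days = Dec 11, 2018.
The approach phase begins: Dec 11, 2018 + 38 days = Jan 18, 2019.
Orbit insertion is achieved: Jan 18, 2019 + 4 days = Jan 22, 2019.

January 22, 2019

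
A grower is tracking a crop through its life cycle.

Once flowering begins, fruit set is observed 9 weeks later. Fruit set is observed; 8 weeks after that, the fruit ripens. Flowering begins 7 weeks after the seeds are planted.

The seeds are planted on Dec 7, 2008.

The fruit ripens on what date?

The seeds are planted: Dec 7, 2008.
Flowering begins: Dec 7, 2008 + 7 weeks = Jan 25, 2009.
Fruit set is observed: Jan 25, 2009 + 9 weeks = Mar 29, 2009.
The fruit ripens: Mar 29, 2009 + 8 weeks = May 24, 2009.

May 24, 2009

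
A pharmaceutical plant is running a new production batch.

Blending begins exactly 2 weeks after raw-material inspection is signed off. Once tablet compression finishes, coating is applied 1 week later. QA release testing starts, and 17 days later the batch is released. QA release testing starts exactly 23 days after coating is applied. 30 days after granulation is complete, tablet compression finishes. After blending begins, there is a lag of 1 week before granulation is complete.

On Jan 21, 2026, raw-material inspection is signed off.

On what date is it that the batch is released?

Raw-material inspection is signed off: Jan 21, 2026.
Blending begins: Jan 21, 2026 + 2 weeks = Feb 4, 2026.
Granulation is complete: Feb 4, 2026 + 1 week = Feb 11, 2026.
Tablet compression finishes: Feb 11, 2026 + 30 days = Mar 13, 2026.
Coating is applied: Mar 13, 2026 + 1 week = Mar 20, 2026.
QA release testing starts: Mar 20, 2026 + 23 days = Apr 12, 2026.
The batch is released: Apr 12, 2026 + 17 days = Apr 29, 2026.

Apr 29, 2026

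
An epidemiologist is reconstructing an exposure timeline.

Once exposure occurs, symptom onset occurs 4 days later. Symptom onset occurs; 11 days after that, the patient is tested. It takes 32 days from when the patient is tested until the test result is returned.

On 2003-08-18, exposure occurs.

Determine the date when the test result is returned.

2003-10-04

Exposure occurs: Aug 18, 2003.
Symptom onset occurs: Aug 18, 2003 + 4 days = Aug 22, 2003.
The patient is tested: Aug 22, 2003 + 11 days = Sep 2, 2003.
The test result is returned: Sep 2, 2003 + 32 days = Oct 4, 2003.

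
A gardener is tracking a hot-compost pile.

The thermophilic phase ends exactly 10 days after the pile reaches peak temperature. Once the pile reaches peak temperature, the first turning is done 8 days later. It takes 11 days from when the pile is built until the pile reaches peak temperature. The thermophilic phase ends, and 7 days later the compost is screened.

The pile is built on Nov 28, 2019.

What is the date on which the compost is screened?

The pile is built: Nov 28, 2019.
The pile reaches peak temperature: Nov 28, 2019 + 11 days = Dec 9, 2019.
The thermophilic phase ends: Dec 9, 2019 + 10 days = Dec 19, 2019.
The compost is screened: Dec 19, 2019 + 7 days = Dec 26, 2019.

Dec 26, 2019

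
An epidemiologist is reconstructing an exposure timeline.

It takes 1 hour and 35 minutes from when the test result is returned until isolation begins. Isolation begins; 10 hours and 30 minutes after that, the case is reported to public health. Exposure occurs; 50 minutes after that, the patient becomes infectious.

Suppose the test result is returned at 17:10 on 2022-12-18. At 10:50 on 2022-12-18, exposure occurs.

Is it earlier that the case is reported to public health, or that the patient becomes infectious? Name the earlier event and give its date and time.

The test result is returned: 17:10 Dec 18, 2022.
Isolation begins: 17:10 Dec 18, 2022 + 1h35m = 18:45 Dec 18, 2022.
The case is reported to public health: 18:45 Dec 18, 2022 + 10h30m = 05:15 Dec 19, 2022.
Exposure occurs: 10:50 Dec 18, 2022.
The patient becomes infectious: 10:50 Dec 18, 2022 + 50m = 11:40 Dec 18, 2022.
Comparing: the case is reported to public health at 05:15 Dec 19, 2022 vs the patient becomes infectious at 11:40 Dec 18, 2022. Earlier: the patient becomes infectious.

The patient becomes infectious — 11:40 on 2022-12-18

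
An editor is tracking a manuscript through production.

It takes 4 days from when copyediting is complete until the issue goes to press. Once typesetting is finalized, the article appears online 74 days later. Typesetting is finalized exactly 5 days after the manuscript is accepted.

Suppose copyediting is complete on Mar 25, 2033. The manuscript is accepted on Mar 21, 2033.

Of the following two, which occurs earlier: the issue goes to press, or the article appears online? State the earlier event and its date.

The issue goes to press — Mar 29, 2033

Copyediting is complete: Mar 25, 2033.
The issue goes to press: Mar 25, 2033 + 4 days = Mar 29, 2033.
The manuscript is accepted: Mar 21, 2033.
Typesetting is finalized: Mar 21, 2033 + 5 days = Mar 26, 2033.
The article appears online: Mar 26, 2033 + 74 days = Jun 8, 2033.
Comparing: the issue goes to press on Mar 29, 2033 vs the article appears online on Jun 8, 2033. Earlier: the issue goes to press.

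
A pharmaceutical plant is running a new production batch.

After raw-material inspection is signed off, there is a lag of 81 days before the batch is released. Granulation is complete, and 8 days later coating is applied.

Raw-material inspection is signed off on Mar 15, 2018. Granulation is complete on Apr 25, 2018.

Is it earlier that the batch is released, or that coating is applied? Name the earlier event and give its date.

Coating is applied — May 3, 2018

Raw-material inspection is signed off: Mar 15, 2018.
The batch is released: Mar 15, 2018 + 81 days = Jun 4, 2018.
Granulation is complete: Apr 25, 2018.
Coating is applied: Apr 25, 2018 + 8 days = May 3, 2018.
Comparing: the batch is released on Jun 4, 2018 vs coating is applied on May 3, 2018. Earlier: coating is applied.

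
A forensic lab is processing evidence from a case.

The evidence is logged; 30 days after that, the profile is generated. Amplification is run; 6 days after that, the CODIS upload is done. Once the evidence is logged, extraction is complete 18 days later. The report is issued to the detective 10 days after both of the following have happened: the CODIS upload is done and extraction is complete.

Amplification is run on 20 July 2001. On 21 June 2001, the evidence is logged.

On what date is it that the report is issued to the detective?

Amplification is run: Jul 20, 2001.
The CODIS upload is done: Jul 20, 2001 + 6 days = Jul 26, 2001.
The evidence is logged: Jun 21, 2001.
Extraction is complete: Jun 21, 2001 + 18 days = Jul 9, 2001.
Both prerequisites met — the CODIS upload is done (Jul 26, 2001), extraction is complete (Jul 9, 2001); the later is Jul 26, 2001.
The report is issued to the detective: Jul 26, 2001 + 10 days = Aug 5, 2001.

5 August 2001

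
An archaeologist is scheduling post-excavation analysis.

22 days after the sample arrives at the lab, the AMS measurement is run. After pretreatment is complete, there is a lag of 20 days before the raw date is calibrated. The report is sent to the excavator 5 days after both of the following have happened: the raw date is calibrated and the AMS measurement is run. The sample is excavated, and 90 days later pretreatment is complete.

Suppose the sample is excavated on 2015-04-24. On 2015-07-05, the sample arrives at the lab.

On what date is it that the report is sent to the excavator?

The sample is excavated: Apr 24, 2015.
Pretreatment is complete: Apr 24, 2015 + 90 days = Jul 23, 2015.
The raw date is calibrated: Jul 23, 2015 + 20 days = Aug 12, 2015.
The sample arrives at the lab: Jul 5, 2015.
The AMS measurement is run: Jul 5, 2015 + 22 days = Jul 27, 2015.
Both prerequisites met — the raw date is calibrated (Aug 12, 2015), the AMS measurement is run (Jul 27, 2015); the later is Aug 12, 2015.
The report is sent to the excavator: Aug 12, 2015 + 5 days = Aug 17, 2015.

2015-08-17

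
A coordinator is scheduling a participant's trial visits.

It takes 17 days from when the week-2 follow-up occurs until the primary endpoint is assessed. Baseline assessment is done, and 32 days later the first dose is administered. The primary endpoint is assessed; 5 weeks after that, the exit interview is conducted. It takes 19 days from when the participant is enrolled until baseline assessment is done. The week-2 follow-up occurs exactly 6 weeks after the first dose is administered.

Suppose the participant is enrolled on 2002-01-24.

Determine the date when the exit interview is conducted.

The participant is enrolled: Jan 24, 2002.
Baseline assessment is done: Jan 24, 2002 + 19 days = Feb 12, 2002.
The first dose is administered: Feb 12, 2002 + 32 days = Mar 16, 2002.
The week-2 follow-up occurs: Mar 16, 2002 + 6 weeks = Apr 27, 2002.
The primary endpoint is assessed: Apr 27, 2002 + 17 days = May 14, 2002.
The exit interview is conducted: May 14, 2002 + 5 weeks = Jun 18, 2002.

2002-06-18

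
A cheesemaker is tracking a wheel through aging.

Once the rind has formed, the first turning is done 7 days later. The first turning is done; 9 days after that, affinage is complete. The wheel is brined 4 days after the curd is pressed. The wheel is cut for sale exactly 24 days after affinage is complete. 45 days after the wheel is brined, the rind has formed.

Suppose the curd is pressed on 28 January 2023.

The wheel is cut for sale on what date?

The curd is pressed: Jan 28, 2023.
The wheel is brined: Jan 28, 2023 + 4 days = Feb 1, 2023.
The rind has formed: Feb 1, 2023 + 45 days = Mar 18, 2023.
The first turning is done: Mar 18, 2023 + 7 days = Mar 25, 2023.
Affinage is complete: Mar 25, 2023 + 9 days = Apr 3, 2023.
The wheel is cut for sale: Apr 3, 2023 + 24 days = Apr 27, 2023.

27 April 2023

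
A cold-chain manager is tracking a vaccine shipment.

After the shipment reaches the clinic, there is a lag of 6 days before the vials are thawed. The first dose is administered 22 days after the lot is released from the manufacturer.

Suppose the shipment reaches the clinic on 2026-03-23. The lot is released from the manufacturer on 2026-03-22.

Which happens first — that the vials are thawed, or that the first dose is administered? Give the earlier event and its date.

The vials are thawed — 2026-03-29

The shipment reaches the clinic: Mar 23, 2026.
The vials are thawed: Mar 23, 2026 + 6 days = Mar 29, 2026.
The lot is released from the manufacturer: Mar 22, 2026.
The first dose is administered: Mar 22, 2026 + 22 days = Apr 13, 2026.
Comparing: the vials are thawed on Mar 29, 2026 vs the first dose is administered on Apr 13, 2026. Earlier: the vials are thawed.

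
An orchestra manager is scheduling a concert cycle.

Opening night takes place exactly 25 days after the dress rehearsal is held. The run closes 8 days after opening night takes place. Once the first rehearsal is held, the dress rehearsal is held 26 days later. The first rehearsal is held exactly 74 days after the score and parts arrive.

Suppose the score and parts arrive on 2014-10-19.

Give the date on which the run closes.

The score and parts arrive: Oct 19, 2014.
The first rehearsal is held: Oct 19, 2014 + 74 days = Jan 1, 2015.
The dress rehearsal is held: Jan 1, 2015 + 26 days = Jan 27, 2015.
Opening night takes place: Jan 27, 2015 + 25 days = Feb 21, 2015.
The run closes: Feb 21, 2015 + 8 days = Mar 1, 2015.

2015-03-01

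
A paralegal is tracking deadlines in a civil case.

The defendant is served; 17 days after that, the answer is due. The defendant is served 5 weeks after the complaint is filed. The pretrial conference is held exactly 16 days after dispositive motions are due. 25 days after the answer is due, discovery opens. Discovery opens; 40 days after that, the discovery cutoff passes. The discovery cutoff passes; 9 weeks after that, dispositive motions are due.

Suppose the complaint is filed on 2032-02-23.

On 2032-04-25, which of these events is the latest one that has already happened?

The complaint is filed: Feb 23, 2032.
The defendant is served: Feb 23, 2032 + 5 weeks = Mar 29, 2032.
The answer is due: Mar 29, 2032 + 17 days = Apr 15, 2032.
Discovery opens: Apr 15, 2032 + 25 days = May 10, 2032.
The discovery cutoff passes: May 10, 2032 + 40 days = Jun 19, 2032.
Dispositive motions are due: Jun 19, 2032 + 9 weeks = Aug 21, 2032.
The pretrial conference is held: Aug 21, 2032 + 16 days = Sep 6, 2032.
Apr 25, 2032 falls between when the answer is due (Apr 15, 2032) and when discovery opens (May 10, 2032).

The answer is due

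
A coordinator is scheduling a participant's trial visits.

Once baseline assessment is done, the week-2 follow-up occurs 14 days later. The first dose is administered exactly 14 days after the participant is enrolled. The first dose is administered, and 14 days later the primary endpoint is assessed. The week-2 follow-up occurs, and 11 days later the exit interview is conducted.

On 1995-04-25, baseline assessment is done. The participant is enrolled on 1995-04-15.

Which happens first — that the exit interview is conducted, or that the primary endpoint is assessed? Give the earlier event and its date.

Baseline assessment is done: Apr 25, 1995.
The week-2 follow-up occurs: Apr 25, 1995 + 14 days = May 9, 1995.
The exit interview is conducted: May 9, 1995 + 11 days = May 20, 1995.
The participant is enrolled: Apr 15, 1995.
The first dose is administered: Apr 15, 1995 + 14 days = Apr 29, 1995.
The primary endpoint is assessed: Apr 29, 1995 + 14 days = May 13, 1995.
Comparing: the exit interview is conducted on May 20, 1995 vs the primary endpoint is assessed on May 13, 1995. Earlier: the primary endpoint is assessed.

The primary endpoint is assessed — 1995-05-13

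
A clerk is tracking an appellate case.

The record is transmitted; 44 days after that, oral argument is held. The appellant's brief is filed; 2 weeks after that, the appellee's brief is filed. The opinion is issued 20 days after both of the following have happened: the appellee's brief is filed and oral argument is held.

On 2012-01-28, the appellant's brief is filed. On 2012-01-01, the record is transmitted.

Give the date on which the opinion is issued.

The appellant's brief is filed: Jan 28, 2012.
The appellee's brief is filed: Jan 28, 2012 + 2 weeks = Feb 11, 2012.
The record is transmitted: Jan 1, 2012.
Oral argument is held: Jan 1, 2012 + 44 days = Feb 14, 2012.
Both prerequisites met — the appellee's brief is filed (Feb 11, 2012), oral argument is held (Feb 14, 2012); the later is Feb 14, 2012.
The opinion is issued: Feb 14, 2012 + 20 days = Mar 5, 2012.

2012-03-05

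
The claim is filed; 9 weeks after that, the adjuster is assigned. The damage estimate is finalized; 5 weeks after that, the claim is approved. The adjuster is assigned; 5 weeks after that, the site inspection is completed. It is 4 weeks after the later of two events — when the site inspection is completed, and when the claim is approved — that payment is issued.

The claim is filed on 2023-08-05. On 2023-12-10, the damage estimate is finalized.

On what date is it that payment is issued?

2024-02-11

The claim is filed: Aug 5, 2023.
The adjuster is assigned: Aug 5, 2023 + 9 weeks = Oct 7, 2023.
The site inspection is completed: Oct 7, 2023 + 5 weeks = Nov 11, 2023.
The damage estimate is finalized: Dec 10, 2023.
The claim is approved: Dec 10, 2023 + 5 weeks = Jan 14, 2024.
Both prerequisites met — the site inspection is completed (Nov 11, 2023), the claim is approved (Jan 14, 2024); the later is Jan 14, 2024.
Payment is issued: Jan 14, 2024 + 4 weeks = Feb 11, 2024.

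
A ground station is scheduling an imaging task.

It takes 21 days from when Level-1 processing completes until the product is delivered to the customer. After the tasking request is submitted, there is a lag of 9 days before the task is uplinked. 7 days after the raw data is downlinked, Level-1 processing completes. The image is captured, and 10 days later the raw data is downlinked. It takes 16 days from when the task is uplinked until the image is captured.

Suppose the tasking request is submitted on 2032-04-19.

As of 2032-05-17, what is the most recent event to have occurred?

The image is captured

The tasking request is submitted: Apr 19, 2032.
The task is uplinked: Apr 19, 2032 + 9 days = Apr 28, 2032.
The image is captured: Apr 28, 2032 + 16 days = May 14, 2032.
The raw data is downlinked: May 14, 2032 + 10 days = May 24, 2032.
Level-1 processing completes: May 24, 2032 + 7 days = May 31, 2032.
The product is delivered to the customer: May 31, 2032 + 21 days = Jun 21, 2032.
May 17, 2032 falls between when the image is captured (May 14, 2032) and when the raw data is downlinked (May 24, 2032).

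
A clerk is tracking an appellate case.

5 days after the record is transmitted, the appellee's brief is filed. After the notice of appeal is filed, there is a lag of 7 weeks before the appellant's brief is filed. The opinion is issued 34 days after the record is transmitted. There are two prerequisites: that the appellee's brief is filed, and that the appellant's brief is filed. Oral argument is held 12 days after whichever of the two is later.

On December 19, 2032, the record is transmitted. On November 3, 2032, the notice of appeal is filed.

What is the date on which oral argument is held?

January 5, 2033

The record is transmitted: Dec 19, 2032.
The appellee's brief is filed: Dec 19, 2032 + 5 days = Dec 24, 2032.
The notice of appeal is filed: Nov 3, 2032.
The appellant's brief is filed: Nov 3, 2032 + 7 weeks = Dec 22, 2032.
Both prerequisites met — the appellee's brief is filed (Dec 24, 2032), the appellant's brief is filed (Dec 22, 2032); the later is Dec 24, 2032.
Oral argument is held: Dec 24, 2032 + 12 days = Jan 5, 2033.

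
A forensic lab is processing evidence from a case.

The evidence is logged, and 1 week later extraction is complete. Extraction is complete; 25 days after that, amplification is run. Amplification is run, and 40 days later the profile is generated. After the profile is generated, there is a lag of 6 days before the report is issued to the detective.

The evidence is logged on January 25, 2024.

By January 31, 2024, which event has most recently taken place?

The evidence is logged: Jan 25, 2024.
Extraction is complete: Jan 25, 2024 + 1 week = Feb 1, 2024.
Amplification is run: Feb 1, 2024 + 25 days = Feb 26, 2024.
The profile is generated: Feb 26, 2024 + 40 days = Apr 6, 2024.
The report is issued to the detective: Apr 6, 2024 + 6 days = Apr 12, 2024.
Jan 31, 2024 falls between when the evidence is logged (Jan 25, 2024) and when extraction is complete (Feb 1, 2024).

The evidence is logged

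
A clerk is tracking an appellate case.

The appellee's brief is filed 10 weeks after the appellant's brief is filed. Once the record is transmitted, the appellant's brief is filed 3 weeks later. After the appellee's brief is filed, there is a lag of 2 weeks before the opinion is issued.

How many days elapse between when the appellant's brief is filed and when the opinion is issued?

Causal path: the appellant's brief is filed → the appellee's brief is filed → the opinion is issued.
Total delay along the path: 10 + 2 weeks = 12 weeks = 84 days.

84 days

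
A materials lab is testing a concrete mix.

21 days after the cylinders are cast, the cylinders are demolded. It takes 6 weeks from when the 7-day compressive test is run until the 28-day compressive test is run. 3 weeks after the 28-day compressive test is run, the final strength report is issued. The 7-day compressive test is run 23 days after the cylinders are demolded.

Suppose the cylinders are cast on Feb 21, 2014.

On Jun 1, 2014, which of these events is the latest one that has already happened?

The 28-day compressive test is run

The cylinders are cast: Feb 21, 2014.
The cylinders are demolded: Feb 21, 2014 + 21 days = Mar 14, 2014.
The 7-day compressive test is run: Mar 14, 2014 + 23 days = Apr 6, 2014.
The 28-day compressive test is run: Apr 6, 2014 + 6 weeks = May 18, 2014.
The final strength report is issued: May 18, 2014 + 3 weeks = Jun 8, 2014.
Jun 1, 2014 falls between when the 28-day compressive test is run (May 18, 2014) and when the final strength report is issued (Jun 8, 2014).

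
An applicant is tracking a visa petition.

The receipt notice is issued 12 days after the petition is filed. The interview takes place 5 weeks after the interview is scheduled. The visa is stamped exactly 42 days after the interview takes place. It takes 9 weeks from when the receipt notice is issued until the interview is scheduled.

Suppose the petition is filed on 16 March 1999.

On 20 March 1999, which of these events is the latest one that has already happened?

The petition is filed: Mar 16, 1999.
The receipt notice is issued: Mar 16, 1999 + 12 days = Mar 28, 1999.
The interview is scheduled: Mar 28, 1999 + 9 weeks = May 30, 1999.
The interview takes place: May 30, 1999 + 5 weeks = Jul 4, 1999.
The visa is stamped: Jul 4, 1999 + 42 days = Aug 15, 1999.
Mar 20, 1999 falls between when the petition is filed (Mar 16, 1999) and when the receipt notice is issued (Mar 28, 1999).

The petition is filed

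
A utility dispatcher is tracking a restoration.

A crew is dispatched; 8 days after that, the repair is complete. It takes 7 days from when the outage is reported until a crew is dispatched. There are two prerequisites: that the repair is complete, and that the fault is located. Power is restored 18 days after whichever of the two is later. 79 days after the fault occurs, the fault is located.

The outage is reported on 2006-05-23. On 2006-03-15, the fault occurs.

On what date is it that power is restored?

The outage is reported: May 23, 2006.
A crew is dispatched: May 23, 2006 + 7 days = May 30, 2006.
The repair is complete: May 30, 2006 + 8 days = Jun 7, 2006.
The fault occurs: Mar 15, 2006.
The fault is located: Mar 15, 2006 + 79 days = Jun 2, 2006.
Both prerequisites met — the repair is complete (Jun 7, 2006), the fault is located (Jun 2, 2006); the later is Jun 7, 2006.
Power is restored: Jun 7, 2006 + 18 days = Jun 25, 2006.

2006-06-25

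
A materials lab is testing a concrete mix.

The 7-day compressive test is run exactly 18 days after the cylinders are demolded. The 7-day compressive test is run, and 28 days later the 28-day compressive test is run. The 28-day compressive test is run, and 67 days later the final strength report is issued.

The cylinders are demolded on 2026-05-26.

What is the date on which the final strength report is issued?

The cylinders are demolded: May 26, 2026.
The 7-day compressive test is run: May 26, 2026 + 18 days = Jun 13, 2026.
The 28-day compressive test is run: Jun 13, 2026 + 28 days = Jul 11, 2026.
The final strength report is issued: Jul 11, 2026 + 67 days = Sep 16, 2026.

2026-09-16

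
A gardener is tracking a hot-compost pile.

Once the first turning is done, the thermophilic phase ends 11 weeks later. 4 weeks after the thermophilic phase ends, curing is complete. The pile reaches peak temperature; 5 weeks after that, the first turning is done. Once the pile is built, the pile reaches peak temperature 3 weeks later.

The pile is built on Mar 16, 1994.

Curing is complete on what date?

The pile is built: Mar 16, 1994.
The pile reaches peak temperature: Mar 16, 1994 + 3 weeks = Apr 6, 1994.
The first turning is done: Apr 6, 1994 + 5 weeks = May 11, 1994.
The thermophilic phase ends: May 11, 1994 + 11 weeks = Jul 27, 1994.
Curing is complete: Jul 27, 1994 + 4 weeks = Aug 24, 1994.

Aug 24, 1994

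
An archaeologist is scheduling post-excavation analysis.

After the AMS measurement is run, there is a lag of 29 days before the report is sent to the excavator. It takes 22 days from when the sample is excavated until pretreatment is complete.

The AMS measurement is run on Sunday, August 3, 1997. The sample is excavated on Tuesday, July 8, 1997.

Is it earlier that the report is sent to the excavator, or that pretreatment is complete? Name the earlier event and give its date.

The AMS measurement is run: Aug 3, 1997.
The report is sent to the excavator: Aug 3, 1997 + 29 days = Sep 1, 1997.
The sample is excavated: Jul 8, 1997.
Pretreatment is complete: Jul 8, 1997 + 22 days = Jul 30, 1997.
Comparing: the report is sent to the excavator on Sep 1, 1997 vs pretreatment is complete on Jul 30, 1997. Earlier: pretreatment is complete.

Pretreatment is complete — Wednesday, July 30, 1997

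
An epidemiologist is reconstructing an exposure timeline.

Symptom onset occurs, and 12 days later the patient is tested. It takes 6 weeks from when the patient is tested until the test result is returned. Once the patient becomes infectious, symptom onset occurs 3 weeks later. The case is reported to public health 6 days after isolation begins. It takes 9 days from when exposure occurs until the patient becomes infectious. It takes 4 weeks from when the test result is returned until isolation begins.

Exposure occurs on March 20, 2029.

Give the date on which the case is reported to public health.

Exposure occurs: Mar 20, 2029.
The patient becomes infectious: Mar 20, 2029 + 9 days = Mar 29, 2029.
Symptom onset occurs: Mar 29, 2029 + 3 weeks = Apr 19, 2029.
The patient is tested: Apr 19, 2029 + 12 days = May 1, 2029.
The test result is returned: May 1, 2029 + 6 weeks = Jun 12, 2029.
Isolation begins: Jun 12, 2029 + 4 weeks = Jul 10, 2029.
The case is reported to public health: Jul 10, 2029 + 6 days = Jul 16, 2029.

July 16, 2029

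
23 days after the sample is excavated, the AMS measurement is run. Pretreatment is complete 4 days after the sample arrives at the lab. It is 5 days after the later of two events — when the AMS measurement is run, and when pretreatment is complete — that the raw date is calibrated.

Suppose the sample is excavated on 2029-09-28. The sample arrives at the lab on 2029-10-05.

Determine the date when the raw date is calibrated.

2029-10-26

The sample is excavated: Sep 28, 2029.
The AMS measurement is run: Sep 28, 2029 + 23 days = Oct 21, 2029.
The sample arrives at the lab: Oct 5, 2029.
Pretreatment is complete: Oct 5, 2029 + 4 days = Oct 9, 2029.
Both prerequisites met — the AMS measurement is run (Oct 21, 2029), pretreatment is complete (Oct 9, 2029); the later is Oct 21, 2029.
The raw date is calibrated: Oct 21, 2029 + 5 days = Oct 26, 2029.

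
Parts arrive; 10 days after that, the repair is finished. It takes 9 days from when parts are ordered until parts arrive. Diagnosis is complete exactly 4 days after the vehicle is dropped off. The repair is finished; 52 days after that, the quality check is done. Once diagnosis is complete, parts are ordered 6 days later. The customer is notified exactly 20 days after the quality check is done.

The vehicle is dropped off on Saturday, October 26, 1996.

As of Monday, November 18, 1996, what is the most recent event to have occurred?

The vehicle is dropped off: Oct 26, 1996.
Diagnosis is complete: Oct 26, 1996 + 4 days = Oct 30, 1996.
Parts are ordered: Oct 30, 1996 + 6 days = Nov 5, 1996.
Parts arrive: Nov 5, 1996 + 9 days = Nov 14, 1996.
The repair is finished: Nov 14, 1996 + 10 days = Nov 24, 1996.
The quality check is done: Nov 24, 1996 + 52 days = Jan 15, 1997.
The customer is notified: Jan 15, 1997 + 20 days = Feb 4, 1997.
Nov 18, 1996 falls between when parts arrive (Nov 14, 1996) and when the repair is finished (Nov 24, 1996).

Parts arrive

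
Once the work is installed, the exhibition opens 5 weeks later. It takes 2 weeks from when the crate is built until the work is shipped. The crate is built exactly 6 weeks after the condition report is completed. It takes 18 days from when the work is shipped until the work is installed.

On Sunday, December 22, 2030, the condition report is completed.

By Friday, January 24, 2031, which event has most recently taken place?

The condition report is completed

The condition report is completed: Dec 22, 2030.
The crate is built: Dec 22, 2030 + 6 weeks = Feb 2, 2031.
The work is shipped: Feb 2, 2031 + 2 weeks = Feb 16, 2031.
The work is installed: Feb 16, 2031 + 18 days = Mar 6, 2031.
The exhibition opens: Mar 6, 2031 + 5 weeks = Apr 10, 2031.
Jan 24, 2031 falls between when the condition report is completed (Dec 22, 2030) and when the crate is built (Feb 2, 2031).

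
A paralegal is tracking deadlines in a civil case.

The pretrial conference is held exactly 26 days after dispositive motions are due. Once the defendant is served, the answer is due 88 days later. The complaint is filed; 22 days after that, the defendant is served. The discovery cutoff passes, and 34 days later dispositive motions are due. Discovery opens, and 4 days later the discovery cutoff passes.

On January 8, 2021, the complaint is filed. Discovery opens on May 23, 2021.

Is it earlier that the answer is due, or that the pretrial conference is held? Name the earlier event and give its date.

The answer is due — April 28, 2021

The complaint is filed: Jan 8, 2021.
The defendant is served: Jan 8, 2021 + 22 days = Jan 30, 2021.
The answer is due: Jan 30, 2021 + 88 days = Apr 28, 2021.
Discovery opens: May 23, 2021.
The discovery cutoff passes: May 23, 2021 + 4 days = May 27, 2021.
Dispositive motions are due: May 27, 2021 + 34 days = Jun 30, 2021.
The pretrial conference is held: Jun 30, 2021 + 26 days = Jul 26, 2021.
Comparing: the answer is due on Apr 28, 2021 vs the pretrial conference is held on Jul 26, 2021. Earlier: the answer is due.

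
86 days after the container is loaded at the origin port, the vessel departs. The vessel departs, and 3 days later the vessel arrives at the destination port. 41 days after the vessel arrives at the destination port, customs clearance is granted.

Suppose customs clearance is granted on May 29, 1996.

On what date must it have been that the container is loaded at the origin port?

Customs clearance is granted: May 29, 1996.
The vessel arrives at the destination port: May 29, 1996 − 41 days = Apr 18, 1996.
The vessel departs: Apr 18, 1996 − 3 days = Apr 15, 1996.
The container is loaded at the origin port: Apr 15, 1996 − 86 days = Jan 20, 1996.

January 20, 1996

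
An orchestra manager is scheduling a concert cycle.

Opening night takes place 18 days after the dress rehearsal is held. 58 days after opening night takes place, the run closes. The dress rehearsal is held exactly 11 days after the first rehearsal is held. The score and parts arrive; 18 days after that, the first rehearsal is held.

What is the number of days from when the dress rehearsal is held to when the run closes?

Causal path: the dress rehearsal is held → opening night takes place → the run closes.
Total delay along the path: 18 + 58 = 76 days.

76 days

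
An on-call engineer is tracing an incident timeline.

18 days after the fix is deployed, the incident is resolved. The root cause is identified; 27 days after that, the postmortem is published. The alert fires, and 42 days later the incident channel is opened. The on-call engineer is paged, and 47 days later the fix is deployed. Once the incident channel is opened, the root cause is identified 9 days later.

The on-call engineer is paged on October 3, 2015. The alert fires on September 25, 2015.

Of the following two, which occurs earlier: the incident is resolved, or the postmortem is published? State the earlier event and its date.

The incident is resolved — December 7, 2015

The on-call engineer is paged: Oct 3, 2015.
The fix is deployed: Oct 3, 2015 + 47 days = Nov 19, 2015.
The incident is resolved: Nov 19, 2015 + 18 days = Dec 7, 2015.
The alert fires: Sep 25, 2015.
The incident channel is opened: Sep 25, 2015 + 42 days = Nov 6, 2015.
The root cause is identified: Nov 6, 2015 + 9 days = Nov 15, 2015.
The postmortem is published: Nov 15, 2015 + 27 days = Dec 12, 2015.
Comparing: the incident is resolved on Dec 7, 2015 vs the postmortem is published on Dec 12, 2015. Earlier: the incident is resolved.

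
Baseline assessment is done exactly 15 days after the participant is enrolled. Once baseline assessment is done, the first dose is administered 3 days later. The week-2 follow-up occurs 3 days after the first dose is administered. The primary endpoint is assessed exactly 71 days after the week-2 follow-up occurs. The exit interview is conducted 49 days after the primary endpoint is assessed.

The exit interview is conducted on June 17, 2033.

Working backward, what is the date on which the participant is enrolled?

January 27, 2033

The exit interview is conducted: Jun 17, 2033.
The primary endpoint is assessed: Jun 17, 2033 − 49 days = Apr 29, 2033.
The week-2 follow-up occurs: Apr 29, 2033 − 71 days = Feb 17, 2033.
The first dose is administered: Feb 17, 2033 − 3 days = Feb 14, 2033.
Baseline assessment is done: Feb 14, 2033 − 3 days = Feb 11, 2033.
The participant is enrolled: Feb 11, 2033 − 15 days = Jan 27, 2033.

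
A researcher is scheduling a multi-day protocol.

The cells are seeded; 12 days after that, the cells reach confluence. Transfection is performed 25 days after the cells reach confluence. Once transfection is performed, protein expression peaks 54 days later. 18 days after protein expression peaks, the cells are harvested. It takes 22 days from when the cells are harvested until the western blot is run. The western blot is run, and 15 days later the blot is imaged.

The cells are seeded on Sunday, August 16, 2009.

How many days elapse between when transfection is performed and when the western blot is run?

Causal path: transfection is performed → protein expression peaks → the cells are harvested → the western blot is run.
Total delay along the path: 54 + 18 + 22 = 94 days.

94 days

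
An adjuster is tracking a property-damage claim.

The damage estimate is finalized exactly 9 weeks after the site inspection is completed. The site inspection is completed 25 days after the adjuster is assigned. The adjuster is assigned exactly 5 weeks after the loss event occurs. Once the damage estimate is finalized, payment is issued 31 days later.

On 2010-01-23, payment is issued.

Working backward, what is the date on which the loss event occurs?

2009-08-22

Payment is issued: Jan 23, 2010.
The damage estimate is finalized: Jan 23, 2010 − 31 days = Dec 23, 2009.
The site inspection is completed: Dec 23, 2009 − 9 weeks = Oct 21, 2009.
The adjuster is assigned: Oct 21, 2009 − 25 days = Sep 26, 2009.
The loss event occurs: Sep 26, 2009 − 5 weeks = Aug 22, 2009.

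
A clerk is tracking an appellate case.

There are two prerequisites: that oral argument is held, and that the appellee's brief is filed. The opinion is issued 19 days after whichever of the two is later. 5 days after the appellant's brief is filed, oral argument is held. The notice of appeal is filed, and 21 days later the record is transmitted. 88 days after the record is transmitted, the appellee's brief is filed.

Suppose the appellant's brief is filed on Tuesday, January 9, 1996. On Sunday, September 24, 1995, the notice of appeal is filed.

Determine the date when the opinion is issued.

Friday, February 2, 1996

The appellant's brief is filed: Jan 9, 1996.
Oral argument is held: Jan 9, 1996 + 5 days = Jan 14, 1996.
The notice of appeal is filed: Sep 24, 1995.
The record is transmitted: Sep 24, 1995 + 21 days = Oct 15, 1995.
The appellee's brief is filed: Oct 15, 1995 + 88 days = Jan 11, 1996.
Both prerequisites met — oral argument is held (Jan 14, 1996), the appellee's brief is filed (Jan 11, 1996); the later is Jan 14, 1996.
The opinion is issued: Jan 14, 1996 + 19 days = Feb 2, 1996.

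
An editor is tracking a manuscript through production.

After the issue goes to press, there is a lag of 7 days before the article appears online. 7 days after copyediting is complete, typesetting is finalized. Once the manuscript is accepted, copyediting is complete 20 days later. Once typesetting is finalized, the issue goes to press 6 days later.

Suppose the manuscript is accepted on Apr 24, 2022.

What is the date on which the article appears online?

Jun 3, 2022

The manuscript is accepted: Apr 24, 2022.
Copyediting is complete: Apr 24, 2022 + 20 days = May 14, 2022.
Typesetting is finalized: May 14, 2022 + 7 days = May 21, 2022.
The issue goes to press: May 21, 2022 + 6 days = May 27, 2022.
The article appears online: May 27, 2022 + 7 days = Jun 3, 2022.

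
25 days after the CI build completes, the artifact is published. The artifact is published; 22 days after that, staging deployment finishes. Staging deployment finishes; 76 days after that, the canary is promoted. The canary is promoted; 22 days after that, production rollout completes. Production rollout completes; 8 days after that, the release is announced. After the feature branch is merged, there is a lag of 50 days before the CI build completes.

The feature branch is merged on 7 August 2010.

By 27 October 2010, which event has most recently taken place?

The feature branch is merged: Aug 7, 2010.
The CI build completes: Aug 7, 2010 + 50 days = Sep 26, 2010.
The artifact is published: Sep 26, 2010 + 25 days = Oct 21, 2010.
Staging deployment finishes: Oct 21, 2010 + 22 days = Nov 12, 2010.
The canary is promoted: Nov 12, 2010 + 76 days = Jan 27, 2011.
Production rollout completes: Jan 27, 2011 + 22 days = Feb 18, 2011.
The release is announced: Feb 18, 2011 + 8 days = Feb 26, 2011.
Oct 27, 2010 falls between when the artifact is published (Oct 21, 2010) and when staging deployment finishes (Nov 12, 2010).

The artifact is published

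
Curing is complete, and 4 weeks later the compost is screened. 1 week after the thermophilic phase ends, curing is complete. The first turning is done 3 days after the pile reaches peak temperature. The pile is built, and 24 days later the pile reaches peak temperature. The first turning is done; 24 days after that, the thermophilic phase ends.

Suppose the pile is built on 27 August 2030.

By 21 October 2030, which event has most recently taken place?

The pile is built: Aug 27, 2030.
The pile reaches peak temperature: Aug 27, 2030 + 24 days = Sep 20, 2030.
The first turning is done: Sep 20, 2030 + 3 days = Sep 23, 2030.
The thermophilic phase ends: Sep 23, 2030 + 24 days = Oct 17, 2030.
Curing is complete: Oct 17, 2030 + 1 week = Oct 24, 2030.
The compost is screened: Oct 24, 2030 + 4 weeks = Nov 21, 2030.
Oct 21, 2030 falls between when the thermophilic phase ends (Oct 17, 2030) and when curing is complete (Oct 24, 2030).

The thermophilic phase ends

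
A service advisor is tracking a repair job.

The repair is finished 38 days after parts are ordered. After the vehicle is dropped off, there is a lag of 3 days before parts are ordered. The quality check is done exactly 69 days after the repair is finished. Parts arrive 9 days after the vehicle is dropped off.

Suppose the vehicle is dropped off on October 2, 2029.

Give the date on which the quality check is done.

The vehicle is dropped off: Oct 2, 2029.
Parts are ordered: Oct 2, 2029 + 3 days = Oct 5, 2029.
The repair is finished: Oct 5, 2029 + 38 days = Nov 12, 2029.
The quality check is done: Nov 12, 2029 + 69 days = Jan 20, 2030.

January 20, 2030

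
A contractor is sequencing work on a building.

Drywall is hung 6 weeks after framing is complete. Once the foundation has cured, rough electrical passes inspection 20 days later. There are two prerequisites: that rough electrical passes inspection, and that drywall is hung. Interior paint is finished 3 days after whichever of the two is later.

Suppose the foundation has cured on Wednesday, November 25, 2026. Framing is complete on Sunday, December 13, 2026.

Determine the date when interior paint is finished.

The foundation has cured: Nov 25, 2026.
Rough electrical passes inspection: Nov 25, 2026 + 20 days = Dec 15, 2026.
Framing is complete: Dec 13, 2026.
Drywall is hung: Dec 13, 2026 + 6 weeks = Jan 24, 2027.
Both prerequisites met — rough electrical passes inspection (Dec 15, 2026), drywall is hung (Jan 24, 2027); the later is Jan 24, 2027.
Interior paint is finished: Jan 24, 2027 + 3 days = Jan 27, 2027.

Wednesday, January 27, 2027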